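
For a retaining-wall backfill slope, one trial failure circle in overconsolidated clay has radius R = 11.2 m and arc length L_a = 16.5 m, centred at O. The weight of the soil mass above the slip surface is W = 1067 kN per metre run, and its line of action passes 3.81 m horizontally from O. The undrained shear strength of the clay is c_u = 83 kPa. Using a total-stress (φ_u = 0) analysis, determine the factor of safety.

FS = 3.77

Taking moments about the centre O, the resisting moment is provided by the undrained shear strength acting along the arc:
M_R = c_u·L_a·R = 83·16.50·11.2 = 15338.4 kN·m/m
M_D = W·d = 1067·3.81 = 4065.3 kN·m/m
FS = M_R / M_D = 15338.4 / 4065.3 = 3.773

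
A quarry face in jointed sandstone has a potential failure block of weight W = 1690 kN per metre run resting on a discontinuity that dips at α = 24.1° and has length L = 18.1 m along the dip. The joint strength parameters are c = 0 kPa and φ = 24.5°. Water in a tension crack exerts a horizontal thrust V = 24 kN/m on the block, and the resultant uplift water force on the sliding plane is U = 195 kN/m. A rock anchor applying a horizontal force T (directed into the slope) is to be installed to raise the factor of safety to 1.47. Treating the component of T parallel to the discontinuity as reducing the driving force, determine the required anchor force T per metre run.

Resolving forces along and normal to the sliding plane, with the horizontal anchor force T adding T·sinα to the effective normal force and T·cosα acting up the plane against the driving force:
FS = [cL + (W cosα − U − V sinα + T sinα) tanφ] / [W sinα + V cosα − T cosα]
Without the anchor: N' = 1337.9 kN/m, driving T_d = 712.0 kN/m, resisting R = 0·18.1 + 1337.9·tan24.5° = 609.7 kN/m, FS = 0.86.
Setting FS = 1.47 and solving for T:
1.47·(712.0 − T cos24.1°) = 609.7 + T sin24.1°·tan24.5°
T·(sin24.1°·tan24.5° + 1.47·cos24.1°) = 1.47·712.0 − 609.7
T·(0.4083·0.4557 + 1.47·0.9128) = 1046.6 − 609.7 = 436.9
T·1.5280 = 436.9
T = 285.9 kN/m

T = 286 kN/m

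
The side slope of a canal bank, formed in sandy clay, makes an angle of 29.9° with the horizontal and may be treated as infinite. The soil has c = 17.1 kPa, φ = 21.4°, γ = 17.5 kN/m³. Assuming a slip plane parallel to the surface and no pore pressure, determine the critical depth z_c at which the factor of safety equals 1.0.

Setting FS = 1.00 in FS = [c + γz cos²β tanφ] / [γz sinβ cosβ] and solving for z:
z = c / [γ cosβ (FS·sinβ − cosβ·tanφ)]
  = 17.1 / [17.5·cos29.9°·(1.00·sin29.9° − cos29.9°·tan21.4°)]
  = 17.1 / [17.5·0.8669·(1.00·0.4985 − 0.8669·0.3919)]
  = 17.1 / 2.4084 = 7.100 m

z_c = 7.10 m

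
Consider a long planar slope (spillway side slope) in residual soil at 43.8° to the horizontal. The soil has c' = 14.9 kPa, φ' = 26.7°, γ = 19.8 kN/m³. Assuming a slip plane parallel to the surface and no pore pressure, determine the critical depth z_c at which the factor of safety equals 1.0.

z_c = 3.17 m

Setting FS = 1.00 in FS = [c' + γz cos²β tanφ'] / [γz sinβ cosβ] and solving for z:
z = c' / [γ cosβ (FS·sinβ − cosβ·tanφ')]
  = 14.9 / [19.8·cos43.8°·(1.00·sin43.8° − cos43.8°·tan26.7°)]
  = 14.9 / [19.8·0.7218·(1.00·0.6921 − 0.7218·0.5029)]
  = 14.9 / 4.7036 = 3.168 m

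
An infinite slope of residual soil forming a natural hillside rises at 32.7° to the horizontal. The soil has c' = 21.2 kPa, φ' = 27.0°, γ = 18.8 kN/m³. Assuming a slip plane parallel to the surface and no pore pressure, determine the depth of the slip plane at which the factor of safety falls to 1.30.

z = 4.90 m

Setting FS = 1.30 in FS = [c' + γz cos²β tanφ'] / [γz sinβ cosβ] and solving for z:
z = c' / [γ cosβ (FS·sinβ − cosβ·tanφ')]
  = 21.2 / [18.8·cos32.7°·(1.30·sin32.7° − cos32.7°·tan27.0°)]
  = 21.2 / [18.8·0.8415·(1.30·0.5402 − 0.8415·0.5095)]
  = 21.2 / 4.3275 = 4.899 m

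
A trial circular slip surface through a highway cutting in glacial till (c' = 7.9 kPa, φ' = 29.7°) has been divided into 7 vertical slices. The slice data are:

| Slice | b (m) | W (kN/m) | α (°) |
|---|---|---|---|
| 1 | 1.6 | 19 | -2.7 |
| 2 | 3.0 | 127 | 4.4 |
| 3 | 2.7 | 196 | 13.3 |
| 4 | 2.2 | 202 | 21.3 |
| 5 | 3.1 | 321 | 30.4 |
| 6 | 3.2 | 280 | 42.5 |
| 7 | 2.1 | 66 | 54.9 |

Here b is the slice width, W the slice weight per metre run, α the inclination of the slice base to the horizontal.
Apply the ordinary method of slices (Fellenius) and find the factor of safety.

FS = 1.44

Ordinary method of slices: FS = Σ[c'·Δl_i + (W_i cosα_i)·tanφ'] / Σ W_i sinα_i, with Δl_i = b_i / cosα_i.
Slice 1: Δl = 1.6/cos(-2.7°) = 1.602 m; N'_1 = 19·cos(-2.7°) = 19.0; c'Δl = 12.65; W sinα = -0.9
Slice 2: Δl = 3.0/cos4.4° = 3.009 m; N'_2 = 127·cos4.4° = 126.6; c'Δl = 23.77; W sinα = 9.7
Slice 3: Δl = 2.7/cos13.3° = 2.774 m; N'_3 = 196·cos13.3° = 190.7; c'Δl = 21.92; W sinα = 45.1
Slice 4: Δl = 2.2/cos21.3° = 2.361 m; N'_4 = 202·cos21.3° = 188.2; c'Δl = 18.65; W sinα = 73.4
Slice 5: Δl = 3.1/cos30.4° = 3.594 m; N'_5 = 321·cos30.4° = 276.9; c'Δl = 28.39; W sinα = 162.4
Slice 6: Δl = 3.2/cos42.5° = 4.340 m; N'_6 = 280·cos42.5° = 206.4; c'Δl = 34.29; W sinα = 189.2
Slice 7: Δl = 2.1/cos54.9° = 3.652 m; N'_7 = 66·cos54.9° = 38.0; c'Δl = 28.85; W sinα = 54.0
Σc'Δl = 168.5 kN/m; ΣN' = 1045.8 kN/m; ΣW sinα = 532.9 kN/m
Resisting = 168.5 + 1045.8·tan29.7° = 168.5 + 596.5 = 765.0 kN/m
FS = 765.0 / 532.9 = 1.436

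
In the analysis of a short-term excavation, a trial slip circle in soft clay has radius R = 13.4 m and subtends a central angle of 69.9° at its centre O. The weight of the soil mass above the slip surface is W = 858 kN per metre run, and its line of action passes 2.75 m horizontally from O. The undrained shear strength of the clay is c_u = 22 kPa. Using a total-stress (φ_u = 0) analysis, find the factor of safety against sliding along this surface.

Taking moments about the centre O, the resisting moment is provided by the undrained shear strength acting along the arc:
Arc length L_a = R·θ = 13.4·(69.9°·π/180) = 13.4·1.2200 = 16.35 m
M_R = c_u·L_a·R = 22·16.35·13.4 = 4819.3 kN·m/m
M_D = W·d = 858·2.75 = 2359.5 kN·m/m
FS = M_R / M_D = 4819.3 / 2359.5 = 2.043

FS = 2.04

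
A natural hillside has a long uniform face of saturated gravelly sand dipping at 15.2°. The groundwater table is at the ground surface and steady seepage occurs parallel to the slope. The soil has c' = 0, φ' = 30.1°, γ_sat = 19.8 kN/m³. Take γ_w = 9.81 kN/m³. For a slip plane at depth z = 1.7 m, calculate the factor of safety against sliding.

With seepage parallel to the slope and the water table at the surface, the effective normal stress on the slip plane uses the buoyant unit weight γ' = γ_sat − γ_w while the driving shear stress uses γ_sat:
FS = [c' + γ' z cos²β tanφ'] / [γ_sat z sinβ cosβ]
(For c' = 0 this reduces to FS = (γ'/γ_sat)·tanφ'/tanβ.)
γ' = 19.8 − 9.81 = 9.99 kN/m³
Numerator = 0.0 + 9.99·1.7·cos²15.2°·tan30.1° = 0.0 + 9.99·1.7·0.9313·0.5797 = 9.168 kPa
Denominator = 19.8·1.7·sin15.2°·cos15.2° = 19.8·1.7·0.2622·0.9650 = 8.517 kPa
FS = 9.168 / 8.517 = 1.076

FS = 1.08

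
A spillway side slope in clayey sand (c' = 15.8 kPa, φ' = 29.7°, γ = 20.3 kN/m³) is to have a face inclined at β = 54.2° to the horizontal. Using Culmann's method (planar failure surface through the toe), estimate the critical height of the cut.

H_c = 24.36 m

Culmann's analysis gives the critical failure plane at α_cr = (β + φ')/2 = (54.2 + 29.7)/2 = 42.0°, and the critical height
H_c = (4c'/γ) · sinβ cosφ' / [1 − cos(β − φ')]
    = (4·15.8/20.3) · sin54.2°·cos29.7° / [1 − cos(24.5°)]
    = 3.113 · 0.8111·0.8686 / [1 − 0.9100]
    = 3.113 · 0.7045 / 0.0900
    = 24.36 m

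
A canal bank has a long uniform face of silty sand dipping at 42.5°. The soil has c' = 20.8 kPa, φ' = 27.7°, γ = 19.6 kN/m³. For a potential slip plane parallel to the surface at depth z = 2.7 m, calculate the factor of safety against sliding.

FS = 1.36

For an infinite slope with a slip plane parallel to the surface (no pore pressure): FS = [c' + γz cos²β tanφ'] / [γz sinβ cosβ].
γz = 19.6·2.7 = 52.92 kN/m²
Numerator = 20.8 + 52.92·cos²42.5°·tan27.7° = 20.8 + 52.92·0.5436·0.5250 = 35.903 kPa
Denominator = 52.92·sin42.5°·cos42.5° = 52.92·0.6756·0.7373 = 26.359 kPa
FS = 35.903 / 26.359 = 1.362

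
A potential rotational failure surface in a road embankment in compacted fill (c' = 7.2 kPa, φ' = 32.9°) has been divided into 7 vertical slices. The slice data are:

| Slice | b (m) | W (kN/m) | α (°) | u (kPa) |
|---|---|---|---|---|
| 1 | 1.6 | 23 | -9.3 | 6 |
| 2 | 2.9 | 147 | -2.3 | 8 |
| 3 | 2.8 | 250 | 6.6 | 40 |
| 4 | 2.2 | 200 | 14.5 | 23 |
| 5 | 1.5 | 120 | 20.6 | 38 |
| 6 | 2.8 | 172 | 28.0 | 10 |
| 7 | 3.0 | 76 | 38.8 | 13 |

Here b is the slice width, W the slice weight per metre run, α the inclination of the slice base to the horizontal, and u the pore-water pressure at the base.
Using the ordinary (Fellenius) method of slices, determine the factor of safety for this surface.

FS = 2.15

Ordinary method of slices: FS = Σ[c'·Δl_i + (W_i cosα_i − u_i·Δl_i)·tanφ'] / Σ W_i sinα_i, with Δl_i = b_i / cosα_i.
Slice 1: Δl = 1.6/cos(-9.3°) = 1.621 m; N'_1 = 23·cos(-9.3°) − 6·1.621 = 13.0; c'Δl = 11.67; W sinα = -3.7
Slice 2: Δl = 2.9/cos(-2.3°) = 2.902 m; N'_2 = 147·cos(-2.3°) − 8·2.902 = 123.7; c'Δl = 20.90; W sinα = -5.9
Slice 3: Δl = 2.8/cos6.6° = 2.819 m; N'_3 = 250·cos6.6° − 40·2.819 = 135.6; c'Δl = 20.29; W sinα = 28.7
Slice 4: Δl = 2.2/cos14.5° = 2.272 m; N'_4 = 200·cos14.5° − 23·2.272 = 141.4; c'Δl = 16.36; W sinα = 50.1
Slice 5: Δl = 1.5/cos20.6° = 1.602 m; N'_5 = 120·cos20.6° − 38·1.602 = 51.4; c'Δl = 11.54; W sinα = 42.2
Slice 6: Δl = 2.8/cos28.0° = 3.171 m; N'_6 = 172·cos28.0° − 10·3.171 = 120.2; c'Δl = 22.83; W sinα = 80.7
Slice 7: Δl = 3.0/cos38.8° = 3.849 m; N'_7 = 76·cos38.8° − 13·3.849 = 9.2; c'Δl = 27.72; W sinα = 47.6
Σc'Δl = 131.3 kN/m; ΣN' = 594.4 kN/m; ΣW sinα = 239.8 kN/m
Resisting = 131.3 + 594.4·tan32.9° = 131.3 + 384.5 = 515.8 kN/m
FS = 515.8 / 239.8 = 2.151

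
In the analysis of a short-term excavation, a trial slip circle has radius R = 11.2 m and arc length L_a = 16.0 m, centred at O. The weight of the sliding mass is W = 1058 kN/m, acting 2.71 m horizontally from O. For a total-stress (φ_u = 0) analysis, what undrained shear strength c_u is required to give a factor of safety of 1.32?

c_u = 21.1 kPa

FS = c_u·L_a·R / (W·d), so c_u = FS·W·d / (L_a·R).
c_u = 1.32·1058·2.71 / (16.00·11.2) = 3784.7 / 179.20 = 21.12 kPa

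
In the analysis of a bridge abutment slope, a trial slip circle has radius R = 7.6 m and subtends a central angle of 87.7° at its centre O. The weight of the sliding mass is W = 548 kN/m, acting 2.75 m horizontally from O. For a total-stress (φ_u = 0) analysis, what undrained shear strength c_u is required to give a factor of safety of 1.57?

FS = c_u·L_a·R / (W·d), so c_u = FS·W·d / (L_a·R).
Arc length L_a = R·θ = 7.6·(87.7°·π/180) = 7.6·1.5307 = 11.63 m
c_u = 1.57·548·2.75 / (11.63·7.6) = 2366.0 / 88.41 = 26.76 kPa

c_u = 26.8 kPa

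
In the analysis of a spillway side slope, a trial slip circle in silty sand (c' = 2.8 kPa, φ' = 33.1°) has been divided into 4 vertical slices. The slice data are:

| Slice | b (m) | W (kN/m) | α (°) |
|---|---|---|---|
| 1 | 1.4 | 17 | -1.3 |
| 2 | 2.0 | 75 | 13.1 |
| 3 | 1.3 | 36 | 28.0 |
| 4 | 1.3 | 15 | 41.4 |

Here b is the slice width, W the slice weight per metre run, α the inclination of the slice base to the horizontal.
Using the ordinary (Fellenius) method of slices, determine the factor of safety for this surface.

FS = 2.43

Ordinary method of slices: FS = Σ[c'·Δl_i + (W_i cosα_i)·tanφ'] / Σ W_i sinα_i, with Δl_i = b_i / cosα_i.
Slice 1: Δl = 1.4/cos(-1.3°) = 1.400 m; N'_1 = 17·cos(-1.3°) = 17.0; c'Δl = 3.92; W sinα = -0.4
Slice 2: Δl = 2.0/cos13.1° = 2.053 m; N'_2 = 75·cos13.1° = 73.0; c'Δl = 5.75; W sinα = 17.0
Slice 3: Δl = 1.3/cos28.0° = 1.472 m; N'_3 = 36·cos28.0° = 31.8; c'Δl = 4.12; W sinα = 16.9
Slice 4: Δl = 1.3/cos41.4° = 1.733 m; N'_4 = 15·cos41.4° = 11.3; c'Δl = 4.85; W sinα = 9.9
Σc'Δl = 18.6 kN/m; ΣN' = 133.1 kN/m; ΣW sinα = 43.4 kN/m
Resisting = 18.6 + 133.1·tan33.1° = 18.6 + 86.8 = 105.4 kN/m
FS = 105.4 / 43.4 = 2.427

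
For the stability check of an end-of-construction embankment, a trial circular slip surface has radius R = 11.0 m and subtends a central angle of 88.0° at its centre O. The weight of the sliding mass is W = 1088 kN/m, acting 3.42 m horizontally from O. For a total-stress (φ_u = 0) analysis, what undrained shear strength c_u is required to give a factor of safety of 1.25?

c_u = 25.0 kPa

FS = c_u·L_a·R / (W·d), so c_u = FS·W·d / (L_a·R).
Arc length L_a = R·θ = 11.0·(88.0°·π/180) = 11.0·1.5359 = 16.89 m
c_u = 1.25·1088·3.42 / (16.89·11.0) = 4651.2 / 185.84 = 25.03 kPa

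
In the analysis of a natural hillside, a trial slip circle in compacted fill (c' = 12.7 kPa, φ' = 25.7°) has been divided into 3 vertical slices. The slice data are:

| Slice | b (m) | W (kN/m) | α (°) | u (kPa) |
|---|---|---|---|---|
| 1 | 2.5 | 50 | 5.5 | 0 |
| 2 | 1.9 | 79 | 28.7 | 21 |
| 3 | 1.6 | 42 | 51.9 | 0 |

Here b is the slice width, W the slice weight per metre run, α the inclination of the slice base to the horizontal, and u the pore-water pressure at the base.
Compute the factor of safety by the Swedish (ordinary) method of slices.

FS = 1.85

Ordinary method of slices: FS = Σ[c'·Δl_i + (W_i cosα_i − u_i·Δl_i)·tanφ'] / Σ W_i sinα_i, with Δl_i = b_i / cosα_i.
Slice 1: Δl = 2.5/cos5.5° = 2.512 m; N'_1 = 50·cos5.5° − 0·2.512 = 49.8; c'Δl = 31.90; W sinα = 4.8
Slice 2: Δl = 1.9/cos28.7° = 2.166 m; N'_2 = 79·cos28.7° − 21·2.166 = 23.8; c'Δl = 27.51; W sinα = 37.9
Slice 3: Δl = 1.6/cos51.9° = 2.593 m; N'_3 = 42·cos51.9° − 0·2.593 = 25.9; c'Δl = 32.93; W sinα = 33.1
Σc'Δl = 92.3 kN/m; ΣN' = 99.5 kN/m; ΣW sinα = 75.8 kN/m
Resisting = 92.3 + 99.5·tan25.7° = 92.3 + 47.9 = 140.2 kN/m
FS = 140.2 / 75.8 = 1.850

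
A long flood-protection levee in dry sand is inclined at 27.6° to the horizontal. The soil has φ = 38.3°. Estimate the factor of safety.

For a dry cohesionless infinite slope the factor of safety is FS = tanφ / tanβ.
FS = tan38.3° / tan27.6° = 0.7898 / 0.5228 = 1.511

FS = 1.51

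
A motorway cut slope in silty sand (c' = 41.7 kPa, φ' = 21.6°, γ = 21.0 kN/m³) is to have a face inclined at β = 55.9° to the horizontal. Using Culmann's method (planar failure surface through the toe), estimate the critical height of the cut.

Culmann's analysis gives the critical failure plane at α_cr = (β + φ')/2 = (55.9 + 21.6)/2 = 38.8°, and the critical height
H_c = (4c'/γ) · sinβ cosφ' / [1 − cos(β − φ')]
    = (4·41.7/21.0) · sin55.9°·cos21.6° / [1 − cos(34.3°)]
    = 7.943 · 0.8281·0.9298 / [1 − 0.8261]
    = 7.943 · 0.7699 / 0.1739
    = 35.17 m

H_c = 35.17 m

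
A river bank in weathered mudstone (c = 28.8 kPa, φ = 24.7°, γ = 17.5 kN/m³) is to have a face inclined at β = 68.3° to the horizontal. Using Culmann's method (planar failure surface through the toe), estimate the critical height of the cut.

H_c = 20.15 m

Culmann's analysis gives the critical failure plane at α_cr = (β + φ)/2 = (68.3 + 24.7)/2 = 46.5°, and the critical height
H_c = (4c/γ) · sinβ cosφ / [1 − cos(β − φ)]
    = (4·28.8/17.5) · sin68.3°·cos24.7° / [1 − cos(43.6°)]
    = 6.583 · 0.9291·0.9085 / [1 − 0.7242]
    = 6.583 · 0.8441 / 0.2758
    = 20.15 m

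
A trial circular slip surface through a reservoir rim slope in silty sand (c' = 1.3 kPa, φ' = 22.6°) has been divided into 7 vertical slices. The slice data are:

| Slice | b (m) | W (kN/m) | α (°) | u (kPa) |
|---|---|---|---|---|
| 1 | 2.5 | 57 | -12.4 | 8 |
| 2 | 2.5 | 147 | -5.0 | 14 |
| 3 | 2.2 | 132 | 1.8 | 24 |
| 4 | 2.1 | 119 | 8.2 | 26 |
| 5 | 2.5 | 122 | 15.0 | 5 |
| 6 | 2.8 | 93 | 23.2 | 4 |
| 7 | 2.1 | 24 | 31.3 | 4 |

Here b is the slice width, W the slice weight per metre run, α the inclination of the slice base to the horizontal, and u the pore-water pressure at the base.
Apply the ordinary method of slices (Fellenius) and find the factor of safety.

Ordinary method of slices: FS = Σ[c'·Δl_i + (W_i cosα_i − u_i·Δl_i)·tanφ'] / Σ W_i sinα_i, with Δl_i = b_i / cosα_i.
Slice 1: Δl = 2.5/cos(-12.4°) = 2.560 m; N'_1 = 57·cos(-12.4°) − 8·2.560 = 35.2; c'Δl = 3.33; W sinα = -12.2
Slice 2: Δl = 2.5/cos(-5.0°) = 2.510 m; N'_2 = 147·cos(-5.0°) − 14·2.510 = 111.3; c'Δl = 3.26; W sinα = -12.8
Slice 3: Δl = 2.2/cos1.8° = 2.201 m; N'_3 = 132·cos1.8° − 24·2.201 = 79.1; c'Δl = 2.86; W sinα = 4.1
Slice 4: Δl = 2.1/cos8.2° = 2.122 m; N'_4 = 119·cos8.2° − 26·2.122 = 62.6; c'Δl = 2.76; W sinα = 17.0
Slice 5: Δl = 2.5/cos15.0° = 2.588 m; N'_5 = 122·cos15.0° − 5·2.588 = 104.9; c'Δl = 3.36; W sinα = 31.6
Slice 6: Δl = 2.8/cos23.2° = 3.046 m; N'_6 = 93·cos23.2° − 4·3.046 = 73.3; c'Δl = 3.96; W sinα = 36.6
Slice 7: Δl = 2.1/cos31.3° = 2.458 m; N'_7 = 24·cos31.3° − 4·2.458 = 10.7; c'Δl = 3.20; W sinα = 12.5
Σc'Δl = 22.7 kN/m; ΣN' = 477.1 kN/m; ΣW sinα = 76.7 kN/m
Resisting = 22.7 + 477.1·tan22.6° = 22.7 + 198.6 = 221.3 kN/m
FS = 221.3 / 76.7 = 2.884

FS = 2.88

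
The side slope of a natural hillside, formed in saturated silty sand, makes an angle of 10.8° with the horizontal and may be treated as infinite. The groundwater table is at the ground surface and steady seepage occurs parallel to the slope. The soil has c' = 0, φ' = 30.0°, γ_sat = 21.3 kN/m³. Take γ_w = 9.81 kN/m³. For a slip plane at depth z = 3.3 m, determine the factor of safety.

FS = 1.63

With seepage parallel to the slope and the water table at the surface, the effective normal stress on the slip plane uses the buoyant unit weight γ' = γ_sat − γ_w while the driving shear stress uses γ_sat:
FS = [c' + γ' z cos²β tanφ'] / [γ_sat z sinβ cosβ]
(For c' = 0 this reduces to FS = (γ'/γ_sat)·tanφ'/tanβ.)
γ' = 21.3 − 9.81 = 11.49 kN/m³
Numerator = 0.0 + 11.49·3.3·cos²10.8°·tan30.0° = 0.0 + 11.49·3.3·0.9649·0.5774 = 21.123 kPa
Denominator = 21.3·3.3·sin10.8°·cos10.8° = 21.3·3.3·0.1874·0.9823 = 12.938 kPa
FS = 21.123 / 12.938 = 1.633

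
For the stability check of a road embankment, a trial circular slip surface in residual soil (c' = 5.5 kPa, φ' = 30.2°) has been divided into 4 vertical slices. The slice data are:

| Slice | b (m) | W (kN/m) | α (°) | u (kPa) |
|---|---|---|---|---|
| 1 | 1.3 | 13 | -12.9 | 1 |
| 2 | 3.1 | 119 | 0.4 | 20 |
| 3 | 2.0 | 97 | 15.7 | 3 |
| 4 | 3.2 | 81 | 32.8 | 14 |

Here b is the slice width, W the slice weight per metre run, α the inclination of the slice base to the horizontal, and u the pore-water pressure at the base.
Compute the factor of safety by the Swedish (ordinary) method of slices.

Ordinary method of slices: FS = Σ[c'·Δl_i + (W_i cosα_i − u_i·Δl_i)·tanφ'] / Σ W_i sinα_i, with Δl_i = b_i / cosα_i.
Slice 1: Δl = 1.3/cos(-12.9°) = 1.334 m; N'_1 = 13·cos(-12.9°) − 1·1.334 = 11.3; c'Δl = 7.34; W sinα = -2.9
Slice 2: Δl = 3.1/cos0.4° = 3.100 m; N'_2 = 119·cos0.4° − 20·3.100 = 57.0; c'Δl = 17.05; W sinα = 0.8
Slice 3: Δl = 2.0/cos15.7° = 2.078 m; N'_3 = 97·cos15.7° − 3·2.078 = 87.1; c'Δl = 11.43; W sinα = 26.2
Slice 4: Δl = 3.2/cos32.8° = 3.807 m; N'_4 = 81·cos32.8° − 14·3.807 = 14.8; c'Δl = 20.94; W sinα = 43.9
Σc'Δl = 56.8 kN/m; ΣN' = 170.3 kN/m; ΣW sinα = 68.1 kN/m
Resisting = 56.8 + 170.3·tan30.2° = 56.8 + 99.1 = 155.9 kN/m
FS = 155.9 / 68.1 = 2.290

FS = 2.29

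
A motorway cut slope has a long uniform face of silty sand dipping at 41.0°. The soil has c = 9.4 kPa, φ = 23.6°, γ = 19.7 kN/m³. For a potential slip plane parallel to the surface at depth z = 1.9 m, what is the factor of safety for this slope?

FS = 1.01

For an infinite slope with a slip plane parallel to the surface (no pore pressure): FS = [c + γz cos²β tanφ] / [γz sinβ cosβ].
γz = 19.7·1.9 = 37.43 kN/m²
Numerator = 9.4 + 37.43·cos²41.0°·tan23.6° = 9.4 + 37.43·0.5696·0.4369 = 18.714 kPa
Denominator = 37.43·sin41.0°·cos41.0° = 37.43·0.6561·0.7547 = 18.533 kPa
FS = 18.714 / 18.533 = 1.010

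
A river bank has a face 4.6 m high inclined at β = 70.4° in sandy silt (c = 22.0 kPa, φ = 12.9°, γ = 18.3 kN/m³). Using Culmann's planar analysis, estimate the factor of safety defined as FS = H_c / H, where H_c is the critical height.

H_c = (4c/γ) · sinβ cosφ / [1 − cos(β − φ)]
    = (4·22.0/18.3) · sin70.4°·cos12.9° / [1 − cos57.5°]
    = 4.809 · 0.9183 / 0.4627 = 9.54 m
FS = H_c / H = 9.54 / 4.6 = 2.075

FS = 2.07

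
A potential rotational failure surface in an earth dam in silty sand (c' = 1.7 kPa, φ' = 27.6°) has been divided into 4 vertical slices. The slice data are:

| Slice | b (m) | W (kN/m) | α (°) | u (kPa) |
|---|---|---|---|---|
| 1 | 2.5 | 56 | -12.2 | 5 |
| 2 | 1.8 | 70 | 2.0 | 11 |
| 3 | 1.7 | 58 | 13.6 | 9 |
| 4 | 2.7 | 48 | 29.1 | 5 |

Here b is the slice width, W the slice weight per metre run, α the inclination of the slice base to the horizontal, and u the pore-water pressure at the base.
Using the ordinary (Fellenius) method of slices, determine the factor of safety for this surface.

FS = 3.58

Ordinary method of slices: FS = Σ[c'·Δl_i + (W_i cosα_i − u_i·Δl_i)·tanφ'] / Σ W_i sinα_i, with Δl_i = b_i / cosα_i.
Slice 1: Δl = 2.5/cos(-12.2°) = 2.558 m; N'_1 = 56·cos(-12.2°) − 5·2.558 = 41.9; c'Δl = 4.35; W sinα = -11.8
Slice 2: Δl = 1.8/cos2.0° = 1.801 m; N'_2 = 70·cos2.0° − 11·1.801 = 50.1; c'Δl = 3.06; W sinα = 2.4
Slice 3: Δl = 1.7/cos13.6° = 1.749 m; N'_3 = 58·cos13.6° − 9·1.749 = 40.6; c'Δl = 2.97; W sinα = 13.6
Slice 4: Δl = 2.7/cos29.1° = 3.090 m; N'_4 = 48·cos29.1° − 5·3.090 = 26.5; c'Δl = 5.25; W sinα = 23.3
Σc'Δl = 15.6 kN/m; ΣN' = 159.2 kN/m; ΣW sinα = 27.6 kN/m
Resisting = 15.6 + 159.2·tan27.6° = 15.6 + 83.2 = 98.9 kN/m
FS = 98.9 / 27.6 = 3.583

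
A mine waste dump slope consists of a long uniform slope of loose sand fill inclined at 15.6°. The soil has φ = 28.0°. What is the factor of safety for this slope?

FS = 1.90

For a dry cohesionless infinite slope the factor of safety is FS = tanφ / tanβ.
FS = tan28.0° / tan15.6° = 0.5317 / 0.2792 = 1.904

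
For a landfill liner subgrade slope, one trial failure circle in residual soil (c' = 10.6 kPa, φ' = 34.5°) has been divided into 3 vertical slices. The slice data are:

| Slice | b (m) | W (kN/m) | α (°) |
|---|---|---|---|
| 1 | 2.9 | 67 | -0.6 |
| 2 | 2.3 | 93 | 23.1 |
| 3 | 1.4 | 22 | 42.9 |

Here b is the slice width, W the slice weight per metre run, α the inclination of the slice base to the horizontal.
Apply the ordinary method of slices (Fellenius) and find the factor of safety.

Ordinary method of slices: FS = Σ[c'·Δl_i + (W_i cosα_i)·tanφ'] / Σ W_i sinα_i, with Δl_i = b_i / cosα_i.
Slice 1: Δl = 2.9/cos(-0.6°) = 2.900 m; N'_1 = 67·cos(-0.6°) = 67.0; c'Δl = 30.74; W sinα = -0.7
Slice 2: Δl = 2.3/cos23.1° = 2.500 m; N'_2 = 93·cos23.1° = 85.5; c'Δl = 26.51; W sinα = 36.5
Slice 3: Δl = 1.4/cos42.9° = 1.911 m; N'_3 = 22·cos42.9° = 16.1; c'Δl = 20.26; W sinα = 15.0
Σc'Δl = 77.5 kN/m; ΣN' = 168.7 kN/m; ΣW sinα = 50.8 kN/m
Resisting = 77.5 + 168.7·tan34.5° = 77.5 + 115.9 = 193.4 kN/m
FS = 193.4 / 50.8 = 3.810

FS = 3.81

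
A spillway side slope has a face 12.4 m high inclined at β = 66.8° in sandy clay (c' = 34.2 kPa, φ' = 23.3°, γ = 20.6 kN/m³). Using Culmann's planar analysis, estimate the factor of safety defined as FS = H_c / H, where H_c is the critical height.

H_c = (4c'/γ) · sinβ cosφ' / [1 − cos(β − φ')]
    = (4·34.2/20.6) · sin66.8°·cos23.3° / [1 − cos43.5°]
    = 6.641 · 0.8442 / 0.2746 = 20.41 m
FS = H_c / H = 20.41 / 12.4 = 1.646

FS = 1.65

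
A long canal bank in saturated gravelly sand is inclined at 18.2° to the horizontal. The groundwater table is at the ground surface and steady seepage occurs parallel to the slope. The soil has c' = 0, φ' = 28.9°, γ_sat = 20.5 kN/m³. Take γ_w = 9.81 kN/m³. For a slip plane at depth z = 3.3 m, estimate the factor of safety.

FS = 0.88

With seepage parallel to the slope and the water table at the surface, the effective normal stress on the slip plane uses the buoyant unit weight γ' = γ_sat − γ_w while the driving shear stress uses γ_sat:
FS = [c' + γ' z cos²β tanφ'] / [γ_sat z sinβ cosβ]
(For c' = 0 this reduces to FS = (γ'/γ_sat)·tanφ'/tanβ.)
γ' = 20.5 − 9.81 = 10.69 kN/m³
Numerator = 0.0 + 10.69·3.3·cos²18.2°·tan28.9° = 0.0 + 10.69·3.3·0.9024·0.5520 = 17.574 kPa
Denominator = 20.5·3.3·sin18.2°·cos18.2° = 20.5·3.3·0.3123·0.9500 = 20.072 kPa
FS = 17.574 / 20.072 = 0.876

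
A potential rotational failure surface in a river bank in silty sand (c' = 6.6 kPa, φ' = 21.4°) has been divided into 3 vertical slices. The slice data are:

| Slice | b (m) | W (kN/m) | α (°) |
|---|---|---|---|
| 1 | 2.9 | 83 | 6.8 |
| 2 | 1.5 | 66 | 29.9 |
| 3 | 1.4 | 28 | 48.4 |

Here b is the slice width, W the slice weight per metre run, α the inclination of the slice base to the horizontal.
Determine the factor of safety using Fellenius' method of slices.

FS = 1.67

Ordinary method of slices: FS = Σ[c'·Δl_i + (W_i cosα_i)·tanφ'] / Σ W_i sinα_i, with Δl_i = b_i / cosα_i.
Slice 1: Δl = 2.9/cos6.8° = 2.921 m; N'_1 = 83·cos6.8° = 82.4; c'Δl = 19.28; W sinα = 9.8
Slice 2: Δl = 1.5/cos29.9° = 1.730 m; N'_2 = 66·cos29.9° = 57.2; c'Δl = 11.42; W sinα = 32.9
Slice 3: Δl = 1.4/cos48.4° = 2.109 m; N'_3 = 28·cos48.4° = 18.6; c'Δl = 13.92; W sinα = 20.9
Σc'Δl = 44.6 kN/m; ΣN' = 158.2 kN/m; ΣW sinα = 63.7 kN/m
Resisting = 44.6 + 158.2·tan21.4° = 44.6 + 62.0 = 106.6 kN/m
FS = 106.6 / 63.7 = 1.675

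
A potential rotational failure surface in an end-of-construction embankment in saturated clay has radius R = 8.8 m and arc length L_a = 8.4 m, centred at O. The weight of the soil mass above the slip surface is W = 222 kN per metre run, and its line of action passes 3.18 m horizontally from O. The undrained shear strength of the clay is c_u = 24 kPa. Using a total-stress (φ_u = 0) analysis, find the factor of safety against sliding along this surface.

Taking moments about the centre O, the resisting moment is provided by the undrained shear strength acting along the arc:
M_R = c_u·L_a·R = 24·8.40·8.8 = 1774.1 kN·m/m
M_D = W·d = 222·3.18 = 706.0 kN·m/m
FS = M_R / M_D = 1774.1 / 706.0 = 2.513

FS = 2.51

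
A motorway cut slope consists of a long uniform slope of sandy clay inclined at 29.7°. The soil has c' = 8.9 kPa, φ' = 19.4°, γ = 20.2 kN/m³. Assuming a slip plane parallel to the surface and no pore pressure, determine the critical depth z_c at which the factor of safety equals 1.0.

z_c = 2.68 m

Setting FS = 1.00 in FS = [c' + γz cos²β tanφ'] / [γz sinβ cosβ] and solving for z:
z = c' / [γ cosβ (FS·sinβ − cosβ·tanφ')]
  = 8.9 / [20.2·cos29.7°·(1.00·sin29.7° − cos29.7°·tan19.4°)]
  = 8.9 / [20.2·0.8686·(1.00·0.4955 − 0.8686·0.3522)]
  = 8.9 / 3.3262 = 2.676 m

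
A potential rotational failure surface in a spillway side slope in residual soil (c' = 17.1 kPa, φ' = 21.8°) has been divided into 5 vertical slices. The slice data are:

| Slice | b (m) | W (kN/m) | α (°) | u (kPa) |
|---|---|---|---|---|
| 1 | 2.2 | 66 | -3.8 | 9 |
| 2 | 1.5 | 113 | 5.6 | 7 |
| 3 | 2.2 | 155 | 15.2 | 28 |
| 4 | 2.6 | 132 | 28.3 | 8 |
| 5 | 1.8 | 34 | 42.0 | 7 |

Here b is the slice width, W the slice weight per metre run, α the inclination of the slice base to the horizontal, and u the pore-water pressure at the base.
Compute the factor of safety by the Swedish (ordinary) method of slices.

Ordinary method of slices: FS = Σ[c'·Δl_i + (W_i cosα_i − u_i·Δl_i)·tanφ'] / Σ W_i sinα_i, with Δl_i = b_i / cosα_i.
Slice 1: Δl = 2.2/cos(-3.8°) = 2.205 m; N'_1 = 66·cos(-3.8°) − 9·2.205 = 46.0; c'Δl = 37.70; W sinα = -4.4
Slice 2: Δl = 1.5/cos5.6° = 1.507 m; N'_2 = 113·cos5.6° − 7·1.507 = 101.9; c'Δl = 25.77; W sinα = 11.0
Slice 3: Δl = 2.2/cos15.2° = 2.280 m; N'_3 = 155·cos15.2° − 28·2.280 = 85.7; c'Δl = 38.98; W sinα = 40.6
Slice 4: Δl = 2.6/cos28.3° = 2.953 m; N'_4 = 132·cos28.3° − 8·2.953 = 92.6; c'Δl = 50.50; W sinα = 62.6
Slice 5: Δl = 1.8/cos42.0° = 2.422 m; N'_5 = 34·cos42.0° − 7·2.422 = 8.3; c'Δl = 41.42; W sinα = 22.8
Σc'Δl = 194.4 kN/m; ΣN' = 334.6 kN/m; ΣW sinα = 132.6 kN/m
Resisting = 194.4 + 334.6·tan21.8° = 194.4 + 133.8 = 328.2 kN/m
FS = 328.2 / 132.6 = 2.475

FS = 2.47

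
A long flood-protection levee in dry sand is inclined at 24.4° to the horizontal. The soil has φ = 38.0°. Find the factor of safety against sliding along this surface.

FS = 1.72

For a dry cohesionless infinite slope the factor of safety is FS = tanφ / tanβ.
FS = tan38.0° / tan24.4° = 0.7813 / 0.4536 = 1.722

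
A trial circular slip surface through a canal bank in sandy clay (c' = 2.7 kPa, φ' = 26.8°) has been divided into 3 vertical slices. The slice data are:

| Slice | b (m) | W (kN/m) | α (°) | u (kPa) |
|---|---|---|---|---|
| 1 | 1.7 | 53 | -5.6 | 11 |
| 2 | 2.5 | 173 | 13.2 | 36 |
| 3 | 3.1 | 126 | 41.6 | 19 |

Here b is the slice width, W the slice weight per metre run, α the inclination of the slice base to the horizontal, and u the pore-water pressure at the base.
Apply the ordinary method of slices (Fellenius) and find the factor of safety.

Ordinary method of slices: FS = Σ[c'·Δl_i + (W_i cosα_i − u_i·Δl_i)·tanφ'] / Σ W_i sinα_i, with Δl_i = b_i / cosα_i.
Slice 1: Δl = 1.7/cos(-5.6°) = 1.708 m; N'_1 = 53·cos(-5.6°) − 11·1.708 = 34.0; c'Δl = 4.61; W sinα = -5.2
Slice 2: Δl = 2.5/cos13.2° = 2.568 m; N'_2 = 173·cos13.2° − 36·2.568 = 76.0; c'Δl = 6.93; W sinα = 39.5
Slice 3: Δl = 3.1/cos41.6° = 4.146 m; N'_3 = 126·cos41.6° − 19·4.146 = 15.5; c'Δl = 11.19; W sinα = 83.7
Σc'Δl = 22.7 kN/m; ΣN' = 125.4 kN/m; ΣW sinα = 118.0 kN/m
Resisting = 22.7 + 125.4·tan26.8° = 22.7 + 63.3 = 86.1 kN/m
FS = 86.1 / 118.0 = 0.730

FS = 0.73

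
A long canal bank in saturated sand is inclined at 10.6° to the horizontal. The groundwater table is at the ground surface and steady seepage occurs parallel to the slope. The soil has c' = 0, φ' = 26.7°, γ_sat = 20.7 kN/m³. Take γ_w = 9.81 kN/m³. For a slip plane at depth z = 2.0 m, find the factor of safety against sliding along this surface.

FS = 1.41

With seepage parallel to the slope and the water table at the surface, the effective normal stress on the slip plane uses the buoyant unit weight γ' = γ_sat − γ_w while the driving shear stress uses γ_sat:
FS = [c' + γ' z cos²β tanφ'] / [γ_sat z sinβ cosβ]
(For c' = 0 this reduces to FS = (γ'/γ_sat)·tanφ'/tanβ.)
γ' = 20.7 − 9.81 = 10.89 kN/m³
Numerator = 0.0 + 10.89·2.0·cos²10.6°·tan26.7° = 0.0 + 10.89·2.0·0.9662·0.5029 = 10.584 kPa
Denominator = 20.7·2.0·sin10.6°·cos10.6° = 20.7·2.0·0.1840·0.9829 = 7.486 kPa
FS = 10.584 / 7.486 = 1.414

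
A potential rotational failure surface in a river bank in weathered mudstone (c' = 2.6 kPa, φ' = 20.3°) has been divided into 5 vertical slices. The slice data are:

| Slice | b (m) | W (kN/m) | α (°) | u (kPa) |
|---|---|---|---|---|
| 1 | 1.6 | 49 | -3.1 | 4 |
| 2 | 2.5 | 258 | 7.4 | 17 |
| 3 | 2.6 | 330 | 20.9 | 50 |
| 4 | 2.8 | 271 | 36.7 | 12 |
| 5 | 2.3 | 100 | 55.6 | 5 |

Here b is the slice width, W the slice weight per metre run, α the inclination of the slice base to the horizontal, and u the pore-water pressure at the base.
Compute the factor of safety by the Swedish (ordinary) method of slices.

Ordinary method of slices: FS = Σ[c'·Δl_i + (W_i cosα_i − u_i·Δl_i)·tanφ'] / Σ W_i sinα_i, with Δl_i = b_i / cosα_i.
Slice 1: Δl = 1.6/cos(-3.1°) = 1.602 m; N'_1 = 49·cos(-3.1°) − 4·1.602 = 42.5; c'Δl = 4.17; W sinα = -2.6
Slice 2: Δl = 2.5/cos7.4° = 2.521 m; N'_2 = 258·cos7.4° − 17·2.521 = 213.0; c'Δl = 6.55; W sinα = 33.2
Slice 3: Δl = 2.6/cos20.9° = 2.783 m; N'_3 = 330·cos20.9° − 50·2.783 = 169.1; c'Δl = 7.24; W sinα = 117.7
Slice 4: Δl = 2.8/cos36.7° = 3.492 m; N'_4 = 271·cos36.7° − 12·3.492 = 175.4; c'Δl = 9.08; W sinα = 162.0
Slice 5: Δl = 2.3/cos55.6° = 4.071 m; N'_5 = 100·cos55.6° − 5·4.071 = 36.1; c'Δl = 10.58; W sinα = 82.5
Σc'Δl = 37.6 kN/m; ΣN' = 636.2 kN/m; ΣW sinα = 392.8 kN/m
Resisting = 37.6 + 636.2·tan20.3° = 37.6 + 235.3 = 272.9 kN/m
FS = 272.9 / 392.8 = 0.695

FS = 0.69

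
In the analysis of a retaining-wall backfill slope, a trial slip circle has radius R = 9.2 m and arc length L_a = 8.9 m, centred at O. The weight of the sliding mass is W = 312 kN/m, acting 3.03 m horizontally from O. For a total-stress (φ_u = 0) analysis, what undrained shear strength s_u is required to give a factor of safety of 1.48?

FS = s_u·L_a·R / (W·d), so s_u = FS·W·d / (L_a·R).
s_u = 1.48·312·3.03 / (8.90·9.2) = 1399.1 / 81.88 = 17.09 kPa

s_u = 17.1 kPa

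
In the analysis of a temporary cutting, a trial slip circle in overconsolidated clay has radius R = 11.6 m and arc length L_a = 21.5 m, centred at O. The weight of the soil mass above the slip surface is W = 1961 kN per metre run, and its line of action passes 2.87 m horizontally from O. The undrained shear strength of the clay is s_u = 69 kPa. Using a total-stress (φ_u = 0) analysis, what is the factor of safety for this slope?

Taking moments about the centre O, the resisting moment is provided by the undrained shear strength acting along the arc:
M_R = s_u·L_a·R = 69·21.50·11.6 = 17208.6 kN·m/m
M_D = W·d = 1961·2.87 = 5628.1 kN·m/m
FS = M_R / M_D = 17208.6 / 5628.1 = 3.058

FS = 3.06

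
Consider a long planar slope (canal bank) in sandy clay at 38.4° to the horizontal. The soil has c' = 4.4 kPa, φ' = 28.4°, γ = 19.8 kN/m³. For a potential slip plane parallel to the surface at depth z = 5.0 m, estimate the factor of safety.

For an infinite slope with a slip plane parallel to the surface (no pore pressure): FS = [c' + γz cos²β tanφ'] / [γz sinβ cosβ].
γz = 19.8·5.0 = 99.00 kN/m²
Numerator = 4.4 + 99.00·cos²38.4°·tan28.4° = 4.4 + 99.00·0.6142·0.5407 = 37.276 kPa
Denominator = 99.00·sin38.4°·cos38.4° = 99.00·0.6211·0.7837 = 48.192 kPa
FS = 37.276 / 48.192 = 0.773

FS = 0.77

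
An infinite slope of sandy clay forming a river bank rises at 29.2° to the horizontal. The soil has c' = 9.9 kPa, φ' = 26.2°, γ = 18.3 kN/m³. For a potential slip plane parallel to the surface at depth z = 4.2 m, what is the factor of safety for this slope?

For an infinite slope with a slip plane parallel to the surface (no pore pressure): FS = [c' + γz cos²β tanφ'] / [γz sinβ cosβ].
γz = 18.3·4.2 = 76.86 kN/m²
Numerator = 9.9 + 76.86·cos²29.2°·tan26.2° = 9.9 + 76.86·0.7620·0.4921 = 38.718 kPa
Denominator = 76.86·sin29.2°·cos29.2° = 76.86·0.4879·0.8729 = 32.732 kPa
FS = 38.718 / 32.732 = 1.183

FS = 1.18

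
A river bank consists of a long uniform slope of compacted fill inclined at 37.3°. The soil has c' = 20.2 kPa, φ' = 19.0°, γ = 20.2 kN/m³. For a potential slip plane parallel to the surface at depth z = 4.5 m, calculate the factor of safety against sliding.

For an infinite slope with a slip plane parallel to the surface (no pore pressure): FS = [c' + γz cos²β tanφ'] / [γz sinβ cosβ].
γz = 20.2·4.5 = 90.90 kN/m²
Numerator = 20.2 + 90.90·cos²37.3°·tan19.0° = 20.2 + 90.90·0.6328·0.3443 = 40.006 kPa
Denominator = 90.90·sin37.3°·cos37.3° = 90.90·0.6060·0.7955 = 43.818 kPa
FS = 40.006 / 43.818 = 0.913

FS = 0.91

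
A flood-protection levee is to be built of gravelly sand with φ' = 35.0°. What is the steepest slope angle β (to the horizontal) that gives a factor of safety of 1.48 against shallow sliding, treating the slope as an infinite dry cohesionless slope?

For an infinite dry cohesionless slope FS = tanφ'/tanβ, so tanβ = tanφ' / FS.
tanβ = tan35.0° / 1.48 = 0.7002 / 1.48 = 0.4731
β = arctan(0.4731) = 25.32°

β = 25.3°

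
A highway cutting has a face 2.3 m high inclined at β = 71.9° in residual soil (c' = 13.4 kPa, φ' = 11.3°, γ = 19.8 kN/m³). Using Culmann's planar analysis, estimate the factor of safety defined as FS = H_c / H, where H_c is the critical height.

H_c = (4c'/γ) · sinβ cosφ' / [1 − cos(β − φ')]
    = (4·13.4/19.8) · sin71.9°·cos11.3° / [1 − cos60.6°]
    = 2.707 · 0.9321 / 0.5091 = 4.96 m
FS = H_c / H = 4.96 / 2.3 = 2.155

FS = 2.15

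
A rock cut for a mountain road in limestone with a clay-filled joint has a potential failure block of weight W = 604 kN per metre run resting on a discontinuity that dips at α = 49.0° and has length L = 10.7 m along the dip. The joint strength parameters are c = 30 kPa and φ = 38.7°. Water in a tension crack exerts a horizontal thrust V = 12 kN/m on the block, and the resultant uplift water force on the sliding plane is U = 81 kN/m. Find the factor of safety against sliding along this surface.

Resolving the block weight along and normal to the plane and applying the Mohr–Coulomb strength on the joint:
N' = W cosα − U − V sinα = 604·cos49.0° − 81 − 12·sin49.0° = 306.2 kN/m
Driving force T = W sinα + V cosα = 604·sin49.0° + 12·cos49.0° = 463.7 kN/m
Resisting force R = c·L + N'·tanφ = 30·10.7 + 306.2·tan38.7° = 321.0 + 245.3 = 566.3 kN/m
FS = R / T = 566.3 / 463.7 = 1.221

FS = 1.22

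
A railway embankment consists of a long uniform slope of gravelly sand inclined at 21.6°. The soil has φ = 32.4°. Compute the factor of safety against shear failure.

For a dry cohesionless infinite slope the factor of safety is FS = tanφ / tanβ.
FS = tan32.4° / tan21.6° = 0.6346 / 0.3959 = 1.603

FS = 1.60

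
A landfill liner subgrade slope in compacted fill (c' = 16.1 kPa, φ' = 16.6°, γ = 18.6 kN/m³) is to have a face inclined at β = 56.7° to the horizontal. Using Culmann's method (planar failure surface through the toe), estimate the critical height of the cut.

H_c = 11.80 m

Culmann's analysis gives the critical failure plane at α_cr = (β + φ')/2 = (56.7 + 16.6)/2 = 36.7°, and the critical height
H_c = (4c'/γ) · sinβ cosφ' / [1 − cos(β − φ')]
    = (4·16.1/18.6) · sin56.7°·cos16.6° / [1 − cos(40.1°)]
    = 3.462 · 0.8358·0.9583 / [1 − 0.7649]
    = 3.462 · 0.8010 / 0.2351
    = 11.80 m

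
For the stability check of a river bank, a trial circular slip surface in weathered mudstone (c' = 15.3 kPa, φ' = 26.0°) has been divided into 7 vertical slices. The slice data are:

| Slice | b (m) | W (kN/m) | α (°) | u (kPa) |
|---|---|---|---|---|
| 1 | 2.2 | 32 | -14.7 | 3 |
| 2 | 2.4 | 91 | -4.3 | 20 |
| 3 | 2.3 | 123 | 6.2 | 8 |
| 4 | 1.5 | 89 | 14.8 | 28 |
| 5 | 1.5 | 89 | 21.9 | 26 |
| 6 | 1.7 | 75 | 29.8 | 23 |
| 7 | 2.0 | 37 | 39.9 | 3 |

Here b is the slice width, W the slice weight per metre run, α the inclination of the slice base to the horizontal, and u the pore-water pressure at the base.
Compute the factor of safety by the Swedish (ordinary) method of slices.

Ordinary method of slices: FS = Σ[c'·Δl_i + (W_i cosα_i − u_i·Δl_i)·tanφ'] / Σ W_i sinα_i, with Δl_i = b_i / cosα_i.
Slice 1: Δl = 2.2/cos(-14.7°) = 2.274 m; N'_1 = 32·cos(-14.7°) − 3·2.274 = 24.1; c'Δl = 34.80; W sinα = -8.1
Slice 2: Δl = 2.4/cos(-4.3°) = 2.407 m; N'_2 = 91·cos(-4.3°) − 20·2.407 = 42.6; c'Δl = 36.82; W sinα = -6.8
Slice 3: Δl = 2.3/cos6.2° = 2.314 m; N'_3 = 123·cos6.2° − 8·2.314 = 103.8; c'Δl = 35.40; W sinα = 13.3
Slice 4: Δl = 1.5/cos14.8° = 1.551 m; N'_4 = 89·cos14.8° − 28·1.551 = 42.6; c'Δl = 23.74; W sinα = 22.7
Slice 5: Δl = 1.5/cos21.9° = 1.617 m; N'_5 = 89·cos21.9° − 26·1.617 = 40.5; c'Δl = 24.73; W sinα = 33.2
Slice 6: Δl = 1.7/cos29.8° = 1.959 m; N'_6 = 75·cos29.8° − 23·1.959 = 20.0; c'Δl = 29.97; W sinα = 37.3
Slice 7: Δl = 2.0/cos39.9° = 2.607 m; N'_7 = 37·cos39.9° − 3·2.607 = 20.6; c'Δl = 39.89; W sinα = 23.7
Σc'Δl = 225.4 kN/m; ΣN' = 294.2 kN/m; ΣW sinα = 115.3 kN/m
Resisting = 225.4 + 294.2·tan26.0° = 225.4 + 143.5 = 368.9 kN/m
FS = 368.9 / 115.3 = 3.200

FS = 3.20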